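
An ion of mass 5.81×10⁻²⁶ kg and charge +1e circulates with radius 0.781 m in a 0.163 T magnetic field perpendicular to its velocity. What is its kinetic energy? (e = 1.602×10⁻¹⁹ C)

KE ≈ 2.23×10⁴ eV

v = |q|Br/m, then KE = ½mv² = (qBr)²/(2m).
v = (1.602×10⁻¹⁹)(0.163)(0.781)/5.81×10⁻²⁶ ≈ 3.510×10⁵ m/s.
KE = ½(5.81×10⁻²⁶)(3.510×10⁵)² ≈ 3.58×10⁻¹⁵ J = 2.23×10⁴ eV.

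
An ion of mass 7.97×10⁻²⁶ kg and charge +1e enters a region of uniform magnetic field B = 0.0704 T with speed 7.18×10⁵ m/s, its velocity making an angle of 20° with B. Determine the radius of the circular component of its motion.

v⊥ = v sinθ = 7.18×10⁵·sin20° ≈ 2.456×10⁵ m/s.
r = m v⊥/(|q|B) = (7.97×10⁻²⁶)(2.456×10⁵)/((1.602×10⁻¹⁹)(0.0704)) ≈ 1.74 m.

r ≈ 1.74 m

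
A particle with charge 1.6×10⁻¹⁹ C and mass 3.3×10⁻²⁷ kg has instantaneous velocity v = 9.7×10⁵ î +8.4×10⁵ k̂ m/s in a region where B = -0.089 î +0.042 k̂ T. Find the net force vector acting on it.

v×B = (0, -1.16×10⁵, 0) N/C.
F = q v×B = (1.6×10⁻¹⁹ C)·(0, -1.16×10⁵, 0) = (0, -1.85×10⁻¹⁴, 0) N.

F ≈ (0, -1.85×10⁻¹⁴, 0) N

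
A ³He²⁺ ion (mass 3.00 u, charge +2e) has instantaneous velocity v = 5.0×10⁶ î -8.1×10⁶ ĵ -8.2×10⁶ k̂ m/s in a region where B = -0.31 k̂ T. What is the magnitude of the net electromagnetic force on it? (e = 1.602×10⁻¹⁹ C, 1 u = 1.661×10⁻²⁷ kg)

|F| ≈ 9.45×10⁻¹³ N

v×B = (2.51×10⁶, 1.55×10⁶, 0) N/C.
F = q v×B = (3.204×10⁻¹⁹ C)·(2.51×10⁶, 1.55×10⁶, 0) = (8.05×10⁻¹³, 4.97×10⁻¹³, 0) N.
|F| = 9.45×10⁻¹³ N.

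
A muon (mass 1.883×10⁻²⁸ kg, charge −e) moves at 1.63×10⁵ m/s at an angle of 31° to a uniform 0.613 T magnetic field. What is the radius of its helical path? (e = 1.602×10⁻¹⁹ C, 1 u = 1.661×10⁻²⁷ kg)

v⊥ = v sinθ = 1.63×10⁵·sin31° ≈ 8.395×10⁴ m/s.
r = m v⊥/(|q|B) = (1.883×10⁻²⁸)(8.395×10⁴)/((1.602×10⁻¹⁹)(0.613)) ≈ 1.61×10⁻⁴ m.

r ≈ 1.61×10⁻⁴ m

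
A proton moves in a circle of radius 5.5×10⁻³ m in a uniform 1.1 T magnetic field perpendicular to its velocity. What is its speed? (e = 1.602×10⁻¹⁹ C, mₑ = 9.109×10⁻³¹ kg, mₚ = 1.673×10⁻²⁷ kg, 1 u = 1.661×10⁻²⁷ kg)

v ≈ 5.8×10⁵ m/s

From |q|vB = mv²/r, v = |q|Br/m.
v = (1.602×10⁻¹⁹)(1.1)(5.5×10⁻³)/1.673×10⁻²⁷ ≈ 5.8×10⁵ m/s.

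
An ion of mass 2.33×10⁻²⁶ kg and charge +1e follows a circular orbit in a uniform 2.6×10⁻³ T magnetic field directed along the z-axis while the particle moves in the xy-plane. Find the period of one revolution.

T ≈ 3.5×10⁻⁴ s

The cyclotron period depends only on m, q, B: T = 2πm/(|q|B).
T = 2π(2.33×10⁻²⁶)/((1.602×10⁻¹⁹)(2.6×10⁻³)) ≈ 3.5×10⁻⁴ s.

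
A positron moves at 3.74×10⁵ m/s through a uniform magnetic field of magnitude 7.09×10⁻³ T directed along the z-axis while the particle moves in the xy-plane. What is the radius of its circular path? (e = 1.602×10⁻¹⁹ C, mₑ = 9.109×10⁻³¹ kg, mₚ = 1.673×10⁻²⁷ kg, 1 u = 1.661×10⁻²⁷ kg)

r ≈ 3.00×10⁻⁴ m

The magnetic force provides the centripetal force: |q|vB = mv²/r.
r = mv/(|q|B) = (9.109×10⁻³¹)(3.74×10⁵)/((1.602×10⁻¹⁹)(7.09×10⁻³)) ≈ 3.00×10⁻⁴ m.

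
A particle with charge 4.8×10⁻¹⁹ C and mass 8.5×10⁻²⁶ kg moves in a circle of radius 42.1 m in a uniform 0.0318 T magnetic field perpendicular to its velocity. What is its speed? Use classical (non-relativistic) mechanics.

From |q|vB = mv²/r, v = |q|Br/m.
v = (4.8×10⁻¹⁹)(0.0318)(42.1)/8.5×10⁻²⁶ ≈ 7.56×10⁶ m/s.

v ≈ 7.56×10⁶ m/s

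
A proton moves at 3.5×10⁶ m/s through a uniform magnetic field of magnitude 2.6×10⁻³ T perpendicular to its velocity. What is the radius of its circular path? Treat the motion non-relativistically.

r ≈ 14 m

The magnetic force provides the centripetal force: |q|vB = mv²/r.
r = mv/(|q|B) = (1.673×10⁻²⁷)(3.5×10⁶)/((1.602×10⁻¹⁹)(2.6×10⁻³)) ≈ 14 m.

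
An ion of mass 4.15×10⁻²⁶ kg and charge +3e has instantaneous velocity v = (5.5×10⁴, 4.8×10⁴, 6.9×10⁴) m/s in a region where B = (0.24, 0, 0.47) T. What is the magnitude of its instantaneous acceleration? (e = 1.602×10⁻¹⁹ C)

|a| ≈ 3.12×10¹¹ m/s²

v×B = (2.26×10⁴, -9290, -1.15×10⁴) N/C.
F = q v×B = (4.806×10⁻¹⁹ C)·(2.26×10⁴, -9290, -1.15×10⁴) = (1.08×10⁻¹⁴, -4.46×10⁻¹⁵, -5.54×10⁻¹⁵) N.
|a| = |F|/m = 1.297×10⁻¹⁴/4.15×10⁻²⁶ ≈ 3.12×10¹¹ m/s².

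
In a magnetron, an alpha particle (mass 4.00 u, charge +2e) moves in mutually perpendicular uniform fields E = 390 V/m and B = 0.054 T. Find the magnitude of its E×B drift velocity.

The E×B drift speed is v_d = E/B.
v_d = 390/0.054 = 7200 m/s.

v_d ≈ 7200 m/s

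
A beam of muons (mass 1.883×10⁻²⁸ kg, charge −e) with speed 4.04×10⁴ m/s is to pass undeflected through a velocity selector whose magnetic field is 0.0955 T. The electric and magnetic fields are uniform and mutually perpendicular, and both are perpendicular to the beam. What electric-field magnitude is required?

For straight-line motion qE = qvB, so E = vB.
E = 4.04×10⁴ × 0.0955 = 3860 V/m.

E = 3860 V/m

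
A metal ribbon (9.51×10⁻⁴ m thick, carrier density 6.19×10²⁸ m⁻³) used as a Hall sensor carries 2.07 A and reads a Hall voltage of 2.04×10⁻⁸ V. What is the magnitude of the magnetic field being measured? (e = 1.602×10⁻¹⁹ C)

From V_H = IB/(n e t), B = V_H n e t / I.
B = (2.04×10⁻⁸)(6.19×10²⁸)(1.602×10⁻¹⁹)(9.51×10⁻⁴)/2.07 ≈ 0.0929 T.

B ≈ 0.0929 T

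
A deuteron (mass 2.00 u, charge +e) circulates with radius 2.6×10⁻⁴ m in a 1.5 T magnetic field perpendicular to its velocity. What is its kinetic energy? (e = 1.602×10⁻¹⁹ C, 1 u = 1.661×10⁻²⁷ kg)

v = |q|Br/m, then KE = ½mv² = (qBr)²/(2m).
v = (1.602×10⁻¹⁹)(1.5)(2.6×10⁻⁴)/3.322×10⁻²⁷ ≈ 1.881×10⁴ m/s.
KE = ½(3.322×10⁻²⁷)(1.881×10⁴)² ≈ 5.9×10⁻¹⁹ J = 3.7 eV.

KE ≈ 3.7 eV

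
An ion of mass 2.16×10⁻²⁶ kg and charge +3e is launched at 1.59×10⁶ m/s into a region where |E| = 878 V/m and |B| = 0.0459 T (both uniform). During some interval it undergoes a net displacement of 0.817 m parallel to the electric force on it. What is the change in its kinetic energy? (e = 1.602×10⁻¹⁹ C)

The magnetic force is always ⟂ v and does no work; only the electric force changes KE.
ΔKE = F_E · d = |q|E d = (4.806×10⁻¹⁹)(878)(0.817) ≈ 3.45×10⁻¹⁶ J.

ΔKE ≈ 3.45×10⁻¹⁶ J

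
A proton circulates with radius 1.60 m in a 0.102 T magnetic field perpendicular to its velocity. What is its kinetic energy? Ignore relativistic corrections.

KE ≈ 2.04×10⁻¹³ J

v = |q|Br/m, then KE = ½mv² = (qBr)²/(2m).
v = (1.602×10⁻¹⁹)(0.102)(1.60)/1.673×10⁻²⁷ ≈ 1.563×10⁷ m/s.
KE = ½(1.673×10⁻²⁷)(1.563×10⁷)² ≈ 2.04×10⁻¹³ J.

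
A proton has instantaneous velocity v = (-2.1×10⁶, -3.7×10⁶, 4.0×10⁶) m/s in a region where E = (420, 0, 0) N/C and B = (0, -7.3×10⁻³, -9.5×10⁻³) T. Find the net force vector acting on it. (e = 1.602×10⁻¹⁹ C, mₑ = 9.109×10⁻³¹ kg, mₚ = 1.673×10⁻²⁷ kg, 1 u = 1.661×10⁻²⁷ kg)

v×B = (6.44×10⁴, -2.00×10⁴, 1.53×10⁴) N/C.
E + v×B = (6.48×10⁴, -2.00×10⁴, 1.53×10⁴) N/C.
F = q(E + v×B) = (1.602×10⁻¹⁹ C)·(6.48×10⁴, -2.00×10⁴, 1.53×10⁴) = (1.04×10⁻¹⁴, -3.20×10⁻¹⁵, 2.46×10⁻¹⁵) N.

F ≈ (1.04×10⁻¹⁴, -3.20×10⁻¹⁵, 2.46×10⁻¹⁵) N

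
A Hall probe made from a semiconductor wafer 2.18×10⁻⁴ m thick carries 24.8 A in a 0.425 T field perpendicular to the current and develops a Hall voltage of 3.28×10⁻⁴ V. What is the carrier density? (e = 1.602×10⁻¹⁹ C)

From V_H = IB/(n e t), n = IB/(V_H e t).
n = (24.8)(0.425)/((3.28×10⁻⁴)(1.602×10⁻¹⁹)(2.18×10⁻⁴)) ≈ 9.20×10²⁶ m⁻³.

n ≈ 9.20×10²⁶ m⁻³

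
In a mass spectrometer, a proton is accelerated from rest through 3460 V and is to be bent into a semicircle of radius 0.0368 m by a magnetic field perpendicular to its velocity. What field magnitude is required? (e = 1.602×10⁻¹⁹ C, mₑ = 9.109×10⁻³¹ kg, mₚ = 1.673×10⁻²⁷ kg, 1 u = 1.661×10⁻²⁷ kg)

B ≈ 0.231 T

v = √(2|q|V/m) = √(2·1.602×10⁻¹⁹·3460/1.673×10⁻²⁷) ≈ 8.140×10⁵ m/s.
B = mv/(|q|r) = (1.673×10⁻²⁷)(8.140×10⁵)/((1.602×10⁻¹⁹)(0.0368)) ≈ 0.231 T.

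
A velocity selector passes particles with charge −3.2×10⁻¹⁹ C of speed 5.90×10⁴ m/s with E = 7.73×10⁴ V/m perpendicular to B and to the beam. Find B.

Balance of forces in the selector: qE = qvB ⇒ B = E/v.
B = 7.73×10⁴/5.90×10⁴ = 1.31 T.

B = 1.31 T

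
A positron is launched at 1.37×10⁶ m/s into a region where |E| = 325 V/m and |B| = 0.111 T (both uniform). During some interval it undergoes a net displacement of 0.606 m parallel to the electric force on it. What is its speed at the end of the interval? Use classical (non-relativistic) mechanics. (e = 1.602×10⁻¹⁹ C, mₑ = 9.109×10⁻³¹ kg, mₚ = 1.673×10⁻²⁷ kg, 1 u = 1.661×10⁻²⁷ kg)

B does no work; ΔKE = |q|E d.
½mv_f² = ½mv₀² + |q|Ed = ½(9.109×10⁻³¹)(1.37×10⁶)² + (1.602×10⁻¹⁹)(325)(0.606) ≈ 8.548×10⁻¹⁹ J + 3.155×10⁻¹⁷ J ≈ 3.241×10⁻¹⁷ J.
v_f = √(2·3.241×10⁻¹⁷/9.109×10⁻³¹) ≈ 8.44×10⁶ m/s.

v_f ≈ 8.44×10⁶ m/s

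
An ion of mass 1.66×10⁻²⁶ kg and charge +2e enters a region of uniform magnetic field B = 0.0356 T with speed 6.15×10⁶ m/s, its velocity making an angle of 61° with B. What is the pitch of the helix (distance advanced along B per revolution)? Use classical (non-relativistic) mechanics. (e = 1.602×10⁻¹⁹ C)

p ≈ 27.3 m

v∥ = v cosθ = 6.15×10⁶·cos61° ≈ 2.982×10⁶ m/s.
T = 2πm/(|q|B) = 2π(1.66×10⁻²⁶)/((3.204×10⁻¹⁹)(0.0356)) ≈ 9.144×10⁻⁶ s.
pitch = v∥ T = (2.982×10⁶)(9.144×10⁻⁶) ≈ 27.3 m.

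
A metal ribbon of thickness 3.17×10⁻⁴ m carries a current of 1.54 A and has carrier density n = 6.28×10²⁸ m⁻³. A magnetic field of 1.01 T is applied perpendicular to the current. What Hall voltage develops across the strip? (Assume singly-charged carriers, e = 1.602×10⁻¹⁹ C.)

V_H ≈ 4.88×10⁻⁷ V

V_H = IB/(n e t).
V_H = (1.54)(1.01)/((6.28×10²⁸)(1.602×10⁻¹⁹)(3.17×10⁻⁴)) ≈ 4.88×10⁻⁷ V.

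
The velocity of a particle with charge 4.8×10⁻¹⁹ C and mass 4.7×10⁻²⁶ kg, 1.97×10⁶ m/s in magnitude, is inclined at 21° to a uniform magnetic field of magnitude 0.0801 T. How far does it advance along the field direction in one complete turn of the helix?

v∥ = v cosθ = 1.97×10⁶·cos21° ≈ 1.839×10⁶ m/s.
T = 2πm/(|q|B) = 2π(4.7×10⁻²⁶)/((4.8×10⁻¹⁹)(0.0801)) ≈ 7.681×10⁻⁶ s.
pitch = v∥ T = (1.839×10⁶)(7.681×10⁻⁶) ≈ 14.1 m.

p ≈ 14.1 m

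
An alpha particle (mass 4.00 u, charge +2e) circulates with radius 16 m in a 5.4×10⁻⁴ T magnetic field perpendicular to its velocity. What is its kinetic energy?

v = |q|Br/m, then KE = ½mv² = (qBr)²/(2m).
v = (3.204×10⁻¹⁹)(5.4×10⁻⁴)(16)/6.644×10⁻²⁷ ≈ 4.167×10⁵ m/s.
KE = ½(6.644×10⁻²⁷)(4.167×10⁵)² ≈ 5.8×10⁻¹⁶ J.

KE ≈ 5.8×10⁻¹⁶ J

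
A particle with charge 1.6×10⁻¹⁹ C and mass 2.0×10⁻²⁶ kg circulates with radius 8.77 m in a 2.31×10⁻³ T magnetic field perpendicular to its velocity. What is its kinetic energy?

v = |q|Br/m, then KE = ½mv² = (qBr)²/(2m).
v = (1.6×10⁻¹⁹)(2.31×10⁻³)(8.77)/2.0×10⁻²⁶ ≈ 1.621×10⁵ m/s.
KE = ½(2.0×10⁻²⁶)(1.621×10⁵)² ≈ 2.63×10⁻¹⁶ J.

KE ≈ 2.63×10⁻¹⁶ J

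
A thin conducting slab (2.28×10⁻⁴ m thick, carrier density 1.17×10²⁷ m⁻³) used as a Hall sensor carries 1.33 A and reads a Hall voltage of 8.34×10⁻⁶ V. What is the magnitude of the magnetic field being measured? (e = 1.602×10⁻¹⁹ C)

B ≈ 0.268 T

From V_H = IB/(n e t), B = V_H n e t / I.
B = (8.34×10⁻⁶)(1.17×10²⁷)(1.602×10⁻¹⁹)(2.28×10⁻⁴)/1.33 ≈ 0.268 T.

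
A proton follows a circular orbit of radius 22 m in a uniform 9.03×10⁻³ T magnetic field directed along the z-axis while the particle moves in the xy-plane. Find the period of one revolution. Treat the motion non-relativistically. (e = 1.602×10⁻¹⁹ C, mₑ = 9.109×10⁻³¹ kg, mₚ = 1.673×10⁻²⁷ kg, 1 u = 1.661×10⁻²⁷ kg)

The cyclotron period depends only on m, q, B: T = 2πm/(|q|B).
T = 2π(1.673×10⁻²⁷)/((1.602×10⁻¹⁹)(9.03×10⁻³)) ≈ 7.27×10⁻⁶ s.

T ≈ 7.27×10⁻⁶ s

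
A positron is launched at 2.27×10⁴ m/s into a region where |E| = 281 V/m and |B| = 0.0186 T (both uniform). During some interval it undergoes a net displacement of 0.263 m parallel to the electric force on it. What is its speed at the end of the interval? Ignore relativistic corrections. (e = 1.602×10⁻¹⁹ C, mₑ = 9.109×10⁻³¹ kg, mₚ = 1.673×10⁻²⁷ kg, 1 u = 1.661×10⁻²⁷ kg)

v_f ≈ 5.10×10⁶ m/s

B does no work; ΔKE = |q|E d.
½mv_f² = ½mv₀² + |q|Ed = ½(9.109×10⁻³¹)(2.27×10⁴)² + (1.602×10⁻¹⁹)(281)(0.263) ≈ 2.347×10⁻²² J + 1.184×10⁻¹⁷ J ≈ 1.184×10⁻¹⁷ J.
v_f = √(2·1.184×10⁻¹⁷/9.109×10⁻³¹) ≈ 5.10×10⁶ m/s.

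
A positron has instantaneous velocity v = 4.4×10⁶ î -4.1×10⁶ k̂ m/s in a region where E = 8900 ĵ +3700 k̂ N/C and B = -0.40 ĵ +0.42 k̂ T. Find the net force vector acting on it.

F ≈ (-2.63×10⁻¹³, -2.95×10⁻¹³, -2.81×10⁻¹³) N

v×B = (-1.64×10⁶, -1.85×10⁶, -1.76×10⁶) N/C.
E + v×B = (-1.64×10⁶, -1.84×10⁶, -1.76×10⁶) N/C.
F = q(E + v×B) = (1.602×10⁻¹⁹ C)·(-1.64×10⁶, -1.84×10⁶, -1.76×10⁶) = (-2.63×10⁻¹³, -2.95×10⁻¹³, -2.81×10⁻¹³) N.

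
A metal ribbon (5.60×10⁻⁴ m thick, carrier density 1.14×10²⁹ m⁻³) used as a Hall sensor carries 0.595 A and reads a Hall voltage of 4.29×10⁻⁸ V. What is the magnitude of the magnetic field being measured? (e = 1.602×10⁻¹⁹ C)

From V_H = IB/(n e t), B = V_H n e t / I.
B = (4.29×10⁻⁸)(1.14×10²⁹)(1.602×10⁻¹⁹)(5.60×10⁻⁴)/0.595 ≈ 0.737 T.

B ≈ 0.737 T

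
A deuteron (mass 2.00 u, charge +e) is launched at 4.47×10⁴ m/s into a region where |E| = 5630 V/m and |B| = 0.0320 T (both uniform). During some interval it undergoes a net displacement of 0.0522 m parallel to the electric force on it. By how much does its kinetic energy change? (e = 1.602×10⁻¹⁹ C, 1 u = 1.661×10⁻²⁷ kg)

The magnetic force is always ⟂ v and does no work; only the electric force changes KE.
ΔKE = F_E · d = |q|E d = (1.602×10⁻¹⁹)(5630)(0.0522) ≈ 4.71×10⁻¹⁷ J.

ΔKE ≈ 4.71×10⁻¹⁷ J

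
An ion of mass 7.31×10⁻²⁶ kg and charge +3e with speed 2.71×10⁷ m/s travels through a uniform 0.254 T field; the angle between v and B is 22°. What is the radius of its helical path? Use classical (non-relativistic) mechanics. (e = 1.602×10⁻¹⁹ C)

r ≈ 6.08 m

v⊥ = v sinθ = 2.71×10⁷·sin22° ≈ 1.015×10⁷ m/s.
r = m v⊥/(|q|B) = (7.31×10⁻²⁶)(1.015×10⁷)/((4.806×10⁻¹⁹)(0.254)) ≈ 6.08 m.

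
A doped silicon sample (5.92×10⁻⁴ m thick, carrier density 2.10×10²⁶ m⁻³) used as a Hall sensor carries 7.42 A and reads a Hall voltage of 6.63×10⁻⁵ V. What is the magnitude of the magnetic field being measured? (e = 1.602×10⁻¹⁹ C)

From V_H = IB/(n e t), B = V_H n e t / I.
B = (6.63×10⁻⁵)(2.10×10²⁶)(1.602×10⁻¹⁹)(5.92×10⁻⁴)/7.42 ≈ 0.178 T.

B ≈ 0.178 T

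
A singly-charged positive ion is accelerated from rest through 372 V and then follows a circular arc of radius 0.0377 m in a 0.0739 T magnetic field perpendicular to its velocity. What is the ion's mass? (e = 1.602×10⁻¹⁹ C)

m ≈ 1.67×10⁻²⁷ kg

Combine |q|V = ½mv² and r = mv/(|q|B): eliminate v to get m = qB²r²/(2V).
m = (1.602×10⁻¹⁹)(0.0739)²(0.0377)²/(2·372) ≈ 1.67×10⁻²⁷ kg.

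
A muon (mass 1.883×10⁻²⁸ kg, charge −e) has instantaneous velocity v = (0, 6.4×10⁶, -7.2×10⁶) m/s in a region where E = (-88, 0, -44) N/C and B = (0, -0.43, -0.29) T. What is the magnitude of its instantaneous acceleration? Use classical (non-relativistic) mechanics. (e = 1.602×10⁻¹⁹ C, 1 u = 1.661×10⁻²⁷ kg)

|a| ≈ 4.21×10¹⁵ m/s²

v×B = (-4.95×10⁶, 0, 0) N/C.
E + v×B = (-4.95×10⁶, 0, -44.0) N/C.
F = q(E + v×B) = (−1.602×10⁻¹⁹ C)·(-4.95×10⁶, 0, -44.0) = (7.93×10⁻¹³, 0, 7.05×10⁻¹⁸) N.
|a| = |F|/m = 7.933×10⁻¹³/1.883×10⁻²⁸ ≈ 4.21×10¹⁵ m/s².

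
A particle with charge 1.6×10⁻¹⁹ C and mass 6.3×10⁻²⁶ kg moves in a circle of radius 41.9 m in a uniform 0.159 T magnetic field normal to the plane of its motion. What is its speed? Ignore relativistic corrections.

v ≈ 1.69×10⁷ m/s

From |q|vB = mv²/r, v = |q|Br/m.
v = (1.6×10⁻¹⁹)(0.159)(41.9)/6.3×10⁻²⁶ ≈ 1.69×10⁷ m/s.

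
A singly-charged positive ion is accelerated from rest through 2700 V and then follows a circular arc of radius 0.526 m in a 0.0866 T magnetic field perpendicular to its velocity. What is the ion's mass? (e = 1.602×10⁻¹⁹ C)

Combine |q|V = ½mv² and r = mv/(|q|B): eliminate v to get m = qB²r²/(2V).
m = (1.602×10⁻¹⁹)(0.0866)²(0.526)²/(2·2700) ≈ 6.16×10⁻²⁶ kg.

m ≈ 6.16×10⁻²⁶ kg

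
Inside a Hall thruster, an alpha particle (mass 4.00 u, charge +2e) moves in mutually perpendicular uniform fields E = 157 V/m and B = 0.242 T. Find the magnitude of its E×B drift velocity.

v_d ≈ 649 m/s

The E×B drift speed is v_d = E/B.
v_d = 157/0.242 = 649 m/s.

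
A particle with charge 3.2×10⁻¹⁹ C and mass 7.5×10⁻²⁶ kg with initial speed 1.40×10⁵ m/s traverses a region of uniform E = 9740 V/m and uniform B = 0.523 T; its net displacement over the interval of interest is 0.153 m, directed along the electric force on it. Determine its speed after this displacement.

B does no work; ΔKE = |q|E d.
½mv_f² = ½mv₀² + |q|Ed = ½(7.5×10⁻²⁶)(1.40×10⁵)² + (3.2×10⁻¹⁹)(9740)(0.153) ≈ 7.350×10⁻¹⁶ J + 4.769×10⁻¹⁶ J ≈ 1.212×10⁻¹⁵ J.
v_f = √(2·1.212×10⁻¹⁵/7.5×10⁻²⁶) ≈ 1.80×10⁵ m/s.

v_f ≈ 1.80×10⁵ m/s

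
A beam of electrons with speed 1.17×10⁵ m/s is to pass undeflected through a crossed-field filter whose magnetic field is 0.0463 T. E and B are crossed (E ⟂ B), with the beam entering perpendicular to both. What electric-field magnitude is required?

E = 5420 V/m

For straight-line motion qE = qvB, so E = vB.
E = 1.17×10⁵ × 0.0463 = 5420 V/m.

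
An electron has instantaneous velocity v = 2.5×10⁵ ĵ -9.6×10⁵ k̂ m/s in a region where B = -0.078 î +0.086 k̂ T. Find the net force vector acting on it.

F ≈ (-3.44×10⁻¹⁵, -1.20×10⁻¹⁴, -3.12×10⁻¹⁵) N

v×B = (2.15×10⁴, 7.49×10⁴, 1.95×10⁴) N/C.
F = q v×B = (−1.602×10⁻¹⁹ C)·(2.15×10⁴, 7.49×10⁴, 1.95×10⁴) = (-3.44×10⁻¹⁵, -1.20×10⁻¹⁴, -3.12×10⁻¹⁵) N.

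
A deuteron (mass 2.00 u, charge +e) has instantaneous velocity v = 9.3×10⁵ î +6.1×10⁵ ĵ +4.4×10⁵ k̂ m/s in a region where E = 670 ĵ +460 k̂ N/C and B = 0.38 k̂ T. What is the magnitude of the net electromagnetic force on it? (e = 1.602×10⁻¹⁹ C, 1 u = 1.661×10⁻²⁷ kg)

|F| ≈ 6.76×10⁻¹⁴ N

v×B = (2.32×10⁵, -3.53×10⁵, 0) N/C.
E + v×B = (2.32×10⁵, -3.53×10⁵, 460) N/C.
F = q(E + v×B) = (1.602×10⁻¹⁹ C)·(2.32×10⁵, -3.53×10⁵, 460) = (3.71×10⁻¹⁴, -5.65×10⁻¹⁴, 7.37×10⁻¹⁷) N.
|F| = 6.76×10⁻¹⁴ N.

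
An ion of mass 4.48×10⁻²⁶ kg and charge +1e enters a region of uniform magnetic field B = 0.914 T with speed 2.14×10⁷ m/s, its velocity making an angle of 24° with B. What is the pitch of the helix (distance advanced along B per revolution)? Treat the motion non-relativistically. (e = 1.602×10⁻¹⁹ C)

p ≈ 37.6 m

v∥ = v cosθ = 2.14×10⁷·cos24° ≈ 1.955×10⁷ m/s.
T = 2πm/(|q|B) = 2π(4.48×10⁻²⁶)/((1.602×10⁻¹⁹)(0.914)) ≈ 1.922×10⁻⁶ s.
pitch = v∥ T = (1.955×10⁷)(1.922×10⁻⁶) ≈ 37.6 m.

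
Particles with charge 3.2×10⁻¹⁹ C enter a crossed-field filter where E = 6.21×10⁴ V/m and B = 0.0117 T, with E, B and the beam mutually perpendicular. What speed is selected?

v = 5.31×10⁶ m/s

Straight-line motion ⇒ electric and magnetic forces cancel, so E = vB.
v = E/B = 6.21×10⁴/0.0117 = 5.31×10⁶ m/s.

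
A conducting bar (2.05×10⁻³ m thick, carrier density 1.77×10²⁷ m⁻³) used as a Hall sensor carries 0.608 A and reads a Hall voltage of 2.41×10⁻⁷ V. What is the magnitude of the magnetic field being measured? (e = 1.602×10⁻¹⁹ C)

B ≈ 0.230 T

From V_H = IB/(n e t), B = V_H n e t / I.
B = (2.41×10⁻⁷)(1.77×10²⁷)(1.602×10⁻¹⁹)(2.05×10⁻³)/0.608 ≈ 0.230 T.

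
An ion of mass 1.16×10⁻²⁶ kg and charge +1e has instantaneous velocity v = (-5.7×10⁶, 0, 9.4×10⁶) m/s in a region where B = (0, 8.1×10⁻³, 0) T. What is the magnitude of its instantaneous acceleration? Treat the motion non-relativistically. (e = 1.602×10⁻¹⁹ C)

v×B = (-7.61×10⁴, 0, -4.62×10⁴) N/C.
F = q v×B = (1.602×10⁻¹⁹ C)·(-7.61×10⁴, 0, -4.62×10⁴) = (-1.22×10⁻¹⁴, 0, -7.40×10⁻¹⁵) N.
|a| = |F|/m = 1.426×10⁻¹⁴/1.16×10⁻²⁶ ≈ 1.23×10¹² m/s².

|a| ≈ 1.23×10¹² m/s²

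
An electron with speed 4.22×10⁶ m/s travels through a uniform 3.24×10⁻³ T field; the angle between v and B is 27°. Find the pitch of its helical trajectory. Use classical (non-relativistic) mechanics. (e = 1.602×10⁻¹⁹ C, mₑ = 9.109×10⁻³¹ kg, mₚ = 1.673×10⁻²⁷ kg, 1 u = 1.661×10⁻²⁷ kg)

v∥ = v cosθ = 4.22×10⁶·cos27° ≈ 3.760×10⁶ m/s.
T = 2πm/(|q|B) = 2π(9.109×10⁻³¹)/((1.602×10⁻¹⁹)(3.24×10⁻³)) ≈ 1.103×10⁻⁸ s.
pitch = v∥ T = (3.760×10⁶)(1.103×10⁻⁸) ≈ 0.0415 m.

p ≈ 0.0415 m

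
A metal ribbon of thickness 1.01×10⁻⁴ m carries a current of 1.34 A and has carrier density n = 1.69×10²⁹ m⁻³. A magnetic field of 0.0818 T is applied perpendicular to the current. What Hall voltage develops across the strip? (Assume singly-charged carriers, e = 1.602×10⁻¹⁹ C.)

V_H ≈ 4.01×10⁻⁸ V

V_H = IB/(n e t).
V_H = (1.34)(0.0818)/((1.69×10²⁹)(1.602×10⁻¹⁹)(1.01×10⁻⁴)) ≈ 4.01×10⁻⁸ V.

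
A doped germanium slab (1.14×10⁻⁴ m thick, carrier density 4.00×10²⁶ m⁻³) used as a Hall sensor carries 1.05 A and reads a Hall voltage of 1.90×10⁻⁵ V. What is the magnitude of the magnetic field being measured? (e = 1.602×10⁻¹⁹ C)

B ≈ 0.132 T

From V_H = IB/(n e t), B = V_H n e t / I.
B = (1.90×10⁻⁵)(4.00×10²⁶)(1.602×10⁻¹⁹)(1.14×10⁻⁴)/1.05 ≈ 0.132 T.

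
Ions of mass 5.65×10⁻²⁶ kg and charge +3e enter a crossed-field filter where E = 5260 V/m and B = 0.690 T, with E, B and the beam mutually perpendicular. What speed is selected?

v = 7620 m/s

Straight-line motion ⇒ electric and magnetic forces cancel, so E = vB.
v = E/B = 5260/0.690 = 7620 m/s.
The result is independent of the particle's charge and mass.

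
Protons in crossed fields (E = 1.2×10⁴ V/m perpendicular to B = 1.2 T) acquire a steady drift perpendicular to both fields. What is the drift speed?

The E×B drift speed is v_d = E/B.
v_d = 1.2×10⁴/1.2 = 1.0×10⁴ m/s.

v_d ≈ 1.0×10⁴ m/s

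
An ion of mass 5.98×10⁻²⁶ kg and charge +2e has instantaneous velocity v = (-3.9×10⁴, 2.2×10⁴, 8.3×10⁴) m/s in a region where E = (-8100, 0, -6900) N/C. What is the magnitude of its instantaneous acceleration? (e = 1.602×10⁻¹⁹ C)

Only an electric field acts, so F = qE = (3.204×10⁻¹⁹ C)·(-8100, 0, -6900) = (-2.60×10⁻¹⁵, 0, -2.21×10⁻¹⁵) N.
|a| = |F|/m = 3.409×10⁻¹⁵/5.98×10⁻²⁶ ≈ 5.70×10¹⁰ m/s².

|a| ≈ 5.70×10¹⁰ m/s²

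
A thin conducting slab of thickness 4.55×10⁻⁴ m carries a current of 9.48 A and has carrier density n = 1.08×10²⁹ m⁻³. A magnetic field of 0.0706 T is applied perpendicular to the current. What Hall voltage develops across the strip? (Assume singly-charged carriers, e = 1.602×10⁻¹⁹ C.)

V_H = IB/(n e t).
V_H = (9.48)(0.0706)/((1.08×10²⁹)(1.602×10⁻¹⁹)(4.55×10⁻⁴)) ≈ 8.50×10⁻⁸ V.

V_H ≈ 8.50×10⁻⁸ V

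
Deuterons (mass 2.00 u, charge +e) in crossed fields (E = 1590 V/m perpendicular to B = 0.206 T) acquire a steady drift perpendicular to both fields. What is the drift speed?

In crossed fields the guiding centre drifts at v_d = |E×B|/B² = E/B, independent of charge and mass.
v_d = 1590/0.206 = 7720 m/s.

v_d ≈ 7720 m/s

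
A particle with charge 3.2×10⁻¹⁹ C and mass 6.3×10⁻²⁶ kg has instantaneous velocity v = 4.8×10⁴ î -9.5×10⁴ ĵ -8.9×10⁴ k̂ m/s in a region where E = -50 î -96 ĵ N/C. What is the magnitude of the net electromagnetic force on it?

|F| ≈ 3.46×10⁻¹⁷ N

Only an electric field acts, so F = qE = (3.2×10⁻¹⁹ C)·(-50.0, -96.0, 0) = (-1.60×10⁻¹⁷, -3.07×10⁻¹⁷, 0) N.
|F| = 3.46×10⁻¹⁷ N.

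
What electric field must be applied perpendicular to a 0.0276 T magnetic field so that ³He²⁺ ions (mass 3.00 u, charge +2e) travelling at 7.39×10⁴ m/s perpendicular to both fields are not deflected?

E = 2040 V/m

For straight-line motion qE = qvB, so E = vB.
E = 7.39×10⁴ × 0.0276 = 2040 V/m.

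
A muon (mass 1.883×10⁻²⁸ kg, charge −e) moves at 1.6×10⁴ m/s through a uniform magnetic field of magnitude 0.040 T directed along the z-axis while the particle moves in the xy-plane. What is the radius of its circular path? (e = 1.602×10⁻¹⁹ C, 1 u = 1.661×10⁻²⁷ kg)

The magnetic force provides the centripetal force: |q|vB = mv²/r.
r = mv/(|q|B) = (1.883×10⁻²⁸)(1.6×10⁴)/((1.602×10⁻¹⁹)(0.040)) ≈ 4.7×10⁻⁴ m.

r ≈ 4.7×10⁻⁴ m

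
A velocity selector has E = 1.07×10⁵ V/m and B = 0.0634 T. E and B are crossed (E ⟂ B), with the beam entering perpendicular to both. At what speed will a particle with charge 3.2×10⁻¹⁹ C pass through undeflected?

For undeflected motion the electric and magnetic forces balance: qE = qvB.
v = E/B = 1.07×10⁵/0.0634 = 1.69×10⁶ m/s.

v = 1.69×10⁶ m/s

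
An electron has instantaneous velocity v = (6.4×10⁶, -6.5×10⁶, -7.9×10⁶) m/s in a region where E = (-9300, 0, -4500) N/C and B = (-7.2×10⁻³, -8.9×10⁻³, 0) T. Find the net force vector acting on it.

v×B = (-7.03×10⁴, 5.69×10⁴, -1.04×10⁵) N/C.
E + v×B = (-7.96×10⁴, 5.69×10⁴, -1.08×10⁵) N/C.
F = q(E + v×B) = (−1.602×10⁻¹⁹ C)·(-7.96×10⁴, 5.69×10⁴, -1.08×10⁵) = (1.28×10⁻¹⁴, -9.11×10⁻¹⁵, 1.73×10⁻¹⁴) N.

F ≈ (1.28×10⁻¹⁴, -9.11×10⁻¹⁵, 1.73×10⁻¹⁴) N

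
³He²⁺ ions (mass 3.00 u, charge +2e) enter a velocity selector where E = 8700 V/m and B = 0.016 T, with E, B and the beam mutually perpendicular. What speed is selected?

v = 5.4×10⁵ m/s

Zero net Lorentz force requires |qE| = |q v×B|, i.e. E = vB.
v = E/B = 8700/0.016 = 5.4×10⁵ m/s.
The result is independent of the particle's charge and mass.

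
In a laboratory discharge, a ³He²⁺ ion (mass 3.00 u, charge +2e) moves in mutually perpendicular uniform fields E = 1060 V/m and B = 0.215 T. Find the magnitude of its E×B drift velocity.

In crossed fields the guiding centre drifts at v_d = |E×B|/B² = E/B, independent of charge and mass.
v_d = 1060/0.215 = 4930 m/s.

v_d ≈ 4930 m/s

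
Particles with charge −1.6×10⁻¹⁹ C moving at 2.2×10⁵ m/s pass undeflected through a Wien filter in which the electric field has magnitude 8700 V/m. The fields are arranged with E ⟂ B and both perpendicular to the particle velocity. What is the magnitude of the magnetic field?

B = 0.040 T

Balance of forces in the selector: qE = qvB ⇒ B = E/v.
B = 8700/2.2×10⁵ = 0.040 T.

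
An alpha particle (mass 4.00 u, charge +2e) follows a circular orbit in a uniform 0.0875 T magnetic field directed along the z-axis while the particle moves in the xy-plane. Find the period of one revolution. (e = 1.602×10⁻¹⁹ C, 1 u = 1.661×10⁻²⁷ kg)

The cyclotron period depends only on m, q, B: T = 2πm/(|q|B).
T = 2π(6.644×10⁻²⁷)/((3.204×10⁻¹⁹)(0.0875)) ≈ 1.49×10⁻⁶ s.

T ≈ 1.49×10⁻⁶ s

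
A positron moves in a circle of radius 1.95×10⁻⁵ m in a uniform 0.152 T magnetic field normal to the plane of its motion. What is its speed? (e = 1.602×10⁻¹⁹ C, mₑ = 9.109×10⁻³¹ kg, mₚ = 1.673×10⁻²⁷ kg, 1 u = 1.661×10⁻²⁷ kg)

v ≈ 5.21×10⁵ m/s

From |q|vB = mv²/r, v = |q|Br/m.
v = (1.602×10⁻¹⁹)(0.152)(1.95×10⁻⁵)/9.109×10⁻³¹ ≈ 5.21×10⁵ m/s.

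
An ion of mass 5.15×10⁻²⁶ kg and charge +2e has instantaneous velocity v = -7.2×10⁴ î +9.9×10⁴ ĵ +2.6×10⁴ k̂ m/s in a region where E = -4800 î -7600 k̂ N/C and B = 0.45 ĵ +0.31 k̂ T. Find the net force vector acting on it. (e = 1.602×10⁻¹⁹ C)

v×B = (1.90×10⁴, 2.23×10⁴, -3.24×10⁴) N/C.
E + v×B = (1.42×10⁴, 2.23×10⁴, -4.00×10⁴) N/C.
F = q(E + v×B) = (3.204×10⁻¹⁹ C)·(1.42×10⁴, 2.23×10⁴, -4.00×10⁴) = (4.55×10⁻¹⁵, 7.15×10⁻¹⁵, -1.28×10⁻¹⁴) N.

F ≈ (4.55×10⁻¹⁵, 7.15×10⁻¹⁵, -1.28×10⁻¹⁴) N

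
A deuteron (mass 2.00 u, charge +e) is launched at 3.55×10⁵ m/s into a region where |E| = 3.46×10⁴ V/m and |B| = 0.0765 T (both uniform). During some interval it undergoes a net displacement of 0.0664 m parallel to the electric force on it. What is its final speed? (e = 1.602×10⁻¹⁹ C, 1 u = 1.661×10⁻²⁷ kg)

v_f ≈ 5.90×10⁵ m/s

B does no work; ΔKE = |q|E d.
½mv_f² = ½mv₀² + |q|Ed = ½(3.322×10⁻²⁷)(3.55×10⁵)² + (1.602×10⁻¹⁹)(3.46×10⁴)(0.0664) ≈ 2.093×10⁻¹⁶ J + 3.680×10⁻¹⁶ J ≈ 5.774×10⁻¹⁶ J.
v_f = √(2·5.774×10⁻¹⁶/3.322×10⁻²⁷) ≈ 5.90×10⁵ m/s.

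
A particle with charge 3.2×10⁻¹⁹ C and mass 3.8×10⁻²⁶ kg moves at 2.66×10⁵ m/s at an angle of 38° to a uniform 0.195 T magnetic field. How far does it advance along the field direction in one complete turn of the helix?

p ≈ 0.802 m

v∥ = v cosθ = 2.66×10⁵·cos38° ≈ 2.096×10⁵ m/s.
T = 2πm/(|q|B) = 2π(3.8×10⁻²⁶)/((3.2×10⁻¹⁹)(0.195)) ≈ 3.826×10⁻⁶ s.
pitch = v∥ T = (2.096×10⁵)(3.826×10⁻⁶) ≈ 0.802 m.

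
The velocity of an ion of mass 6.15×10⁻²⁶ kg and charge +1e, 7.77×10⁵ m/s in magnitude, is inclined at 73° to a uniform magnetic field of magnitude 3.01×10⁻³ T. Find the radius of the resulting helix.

r ≈ 94.8 m

v⊥ = v sinθ = 7.77×10⁵·sin73° ≈ 7.430×10⁵ m/s.
r = m v⊥/(|q|B) = (6.15×10⁻²⁶)(7.430×10⁵)/((1.602×10⁻¹⁹)(3.01×10⁻³)) ≈ 94.8 m.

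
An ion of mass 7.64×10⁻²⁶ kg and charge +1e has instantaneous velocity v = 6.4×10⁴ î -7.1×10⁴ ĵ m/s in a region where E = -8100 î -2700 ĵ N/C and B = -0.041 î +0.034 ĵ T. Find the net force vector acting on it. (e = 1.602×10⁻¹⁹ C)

F ≈ (-1.30×10⁻¹⁵, -4.33×10⁻¹⁶, -1.18×10⁻¹⁶) N

v×B = (0, 0, -735) N/C.
E + v×B = (-8100, -2700, -735) N/C.
F = q(E + v×B) = (1.602×10⁻¹⁹ C)·(-8100, -2700, -735) = (-1.30×10⁻¹⁵, -4.33×10⁻¹⁶, -1.18×10⁻¹⁶) N.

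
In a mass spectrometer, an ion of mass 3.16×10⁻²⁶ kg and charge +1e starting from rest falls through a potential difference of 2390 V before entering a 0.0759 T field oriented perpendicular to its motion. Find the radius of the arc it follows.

Acceleration: |q|V = ½mv² ⇒ v = √(2|q|V/m) = √(2·1.602×10⁻¹⁹·2390/3.16×10⁻²⁶) ≈ 1.557×10⁵ m/s.
In the field: r = mv/(|q|B) = (3.16×10⁻²⁶)(1.557×10⁵)/((1.602×10⁻¹⁹)(0.0759)) ≈ 0.405 m.

r ≈ 0.405 m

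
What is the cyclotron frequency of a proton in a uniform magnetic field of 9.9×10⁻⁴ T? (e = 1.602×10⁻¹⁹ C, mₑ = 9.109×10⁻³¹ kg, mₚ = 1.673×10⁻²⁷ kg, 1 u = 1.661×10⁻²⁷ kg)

f = |q|B/(2πm).
f = (1.602×10⁻¹⁹)(9.9×10⁻⁴)/(2π·1.673×10⁻²⁷) ≈ 1.5×10⁴ Hz.

f ≈ 1.5×10⁴ Hz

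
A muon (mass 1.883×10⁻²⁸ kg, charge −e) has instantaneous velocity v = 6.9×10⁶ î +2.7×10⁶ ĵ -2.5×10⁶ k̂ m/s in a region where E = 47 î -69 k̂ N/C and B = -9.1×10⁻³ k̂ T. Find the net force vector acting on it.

v×B = (-2.46×10⁴, 6.28×10⁴, 0) N/C.
E + v×B = (-2.45×10⁴, 6.28×10⁴, -69.0) N/C.
F = q(E + v×B) = (−1.602×10⁻¹⁹ C)·(-2.45×10⁴, 6.28×10⁴, -69.0) = (3.93×10⁻¹⁵, -1.01×10⁻¹⁴, 1.11×10⁻¹⁷) N.

F ≈ (3.93×10⁻¹⁵, -1.01×10⁻¹⁴, 1.11×10⁻¹⁷) N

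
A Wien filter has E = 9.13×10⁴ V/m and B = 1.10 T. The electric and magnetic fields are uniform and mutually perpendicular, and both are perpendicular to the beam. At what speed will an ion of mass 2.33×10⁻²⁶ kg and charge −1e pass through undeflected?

Zero net Lorentz force requires |qE| = |q v×B|, i.e. E = vB.
v = E/B = 9.13×10⁴/1.10 = 8.30×10⁴ m/s.

v = 8.30×10⁴ m/s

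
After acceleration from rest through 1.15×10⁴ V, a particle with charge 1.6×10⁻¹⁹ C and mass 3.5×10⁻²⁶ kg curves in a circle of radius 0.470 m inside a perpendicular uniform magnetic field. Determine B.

B ≈ 0.151 T

v = √(2|q|V/m) = √(2·1.6×10⁻¹⁹·1.15×10⁴/3.5×10⁻²⁶) ≈ 3.243×10⁵ m/s.
B = mv/(|q|r) = (3.5×10⁻²⁶)(3.243×10⁵)/((1.6×10⁻¹⁹)(0.470)) ≈ 0.151 T.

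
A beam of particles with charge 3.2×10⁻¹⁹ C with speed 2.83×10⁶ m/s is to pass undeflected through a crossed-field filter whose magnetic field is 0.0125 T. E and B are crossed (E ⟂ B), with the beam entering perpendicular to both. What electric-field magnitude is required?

For straight-line motion qE = qvB, so E = vB.
E = 2.83×10⁶ × 0.0125 = 3.54×10⁴ V/m.

E = 3.54×10⁴ V/m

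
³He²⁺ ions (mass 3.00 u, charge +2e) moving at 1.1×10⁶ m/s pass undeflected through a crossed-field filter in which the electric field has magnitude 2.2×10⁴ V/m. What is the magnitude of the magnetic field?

Balance of forces in the selector: qE = qvB ⇒ B = E/v.
B = 2.2×10⁴/1.1×10⁶ = 0.020 T.

B = 0.020 T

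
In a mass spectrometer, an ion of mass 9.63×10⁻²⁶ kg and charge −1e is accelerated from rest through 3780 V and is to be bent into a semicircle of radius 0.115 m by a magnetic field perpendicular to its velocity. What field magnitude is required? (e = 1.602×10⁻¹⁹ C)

v = √(2|q|V/m) = √(2·1.602×10⁻¹⁹·3780/9.63×10⁻²⁶) ≈ 1.121×10⁵ m/s.
B = mv/(|q|r) = (9.63×10⁻²⁶)(1.121×10⁵)/((1.602×10⁻¹⁹)(0.115)) ≈ 0.586 T.

B ≈ 0.586 T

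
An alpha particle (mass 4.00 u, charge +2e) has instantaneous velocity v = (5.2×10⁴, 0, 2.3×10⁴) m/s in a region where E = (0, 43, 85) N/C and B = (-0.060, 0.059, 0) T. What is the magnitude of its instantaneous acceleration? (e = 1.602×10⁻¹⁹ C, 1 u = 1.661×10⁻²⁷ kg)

v×B = (-1360, -1380, 3070) N/C.
E + v×B = (-1360, -1340, 3150) N/C.
F = q(E + v×B) = (3.204×10⁻¹⁹ C)·(-1360, -1340, 3150) = (-4.35×10⁻¹⁶, -4.28×10⁻¹⁶, 1.01×10⁻¹⁵) N.
|a| = |F|/m = 1.180×10⁻¹⁵/6.644×10⁻²⁷ ≈ 1.78×10¹¹ m/s².

|a| ≈ 1.78×10¹¹ m/s²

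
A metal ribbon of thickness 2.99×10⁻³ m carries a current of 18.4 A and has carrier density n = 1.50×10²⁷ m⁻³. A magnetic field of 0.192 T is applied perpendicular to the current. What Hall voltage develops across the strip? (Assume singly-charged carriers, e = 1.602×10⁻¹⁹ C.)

V_H ≈ 4.92×10⁻⁶ V

V_H = IB/(n e t).
V_H = (18.4)(0.192)/((1.50×10²⁷)(1.602×10⁻¹⁹)(2.99×10⁻³)) ≈ 4.92×10⁻⁶ V.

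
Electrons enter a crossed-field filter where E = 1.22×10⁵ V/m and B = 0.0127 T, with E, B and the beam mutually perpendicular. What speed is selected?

v = 9.61×10⁶ m/s

Straight-line motion ⇒ electric and magnetic forces cancel, so E = vB.
v = E/B = 1.22×10⁵/0.0127 = 9.61×10⁶ m/s.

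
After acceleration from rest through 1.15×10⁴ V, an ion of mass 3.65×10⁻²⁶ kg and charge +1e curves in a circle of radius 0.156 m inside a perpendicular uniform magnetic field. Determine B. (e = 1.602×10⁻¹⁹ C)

B ≈ 0.464 T

v = √(2|q|V/m) = √(2·1.602×10⁻¹⁹·1.15×10⁴/3.65×10⁻²⁶) ≈ 3.177×10⁵ m/s.
B = mv/(|q|r) = (3.65×10⁻²⁶)(3.177×10⁵)/((1.602×10⁻¹⁹)(0.156)) ≈ 0.464 T.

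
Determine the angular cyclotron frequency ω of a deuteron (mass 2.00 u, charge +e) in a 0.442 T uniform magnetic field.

ω = |q|B/m.
ω = (1.602×10⁻¹⁹)(0.442)/3.322×10⁻²⁷ ≈ 2.13×10⁷ rad/s.

ω ≈ 2.13×10⁷ rad/s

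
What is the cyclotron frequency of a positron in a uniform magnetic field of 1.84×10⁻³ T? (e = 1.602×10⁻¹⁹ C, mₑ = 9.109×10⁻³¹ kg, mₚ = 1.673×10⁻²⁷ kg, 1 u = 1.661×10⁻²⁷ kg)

f = |q|B/(2πm).
f = (1.602×10⁻¹⁹)(1.84×10⁻³)/(2π·9.109×10⁻³¹) ≈ 5.15×10⁷ Hz.

f ≈ 5.15×10⁷ Hz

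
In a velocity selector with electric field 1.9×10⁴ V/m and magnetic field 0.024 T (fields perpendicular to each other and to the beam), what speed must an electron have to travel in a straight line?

Straight-line motion ⇒ electric and magnetic forces cancel, so E = vB.
v = E/B = 1.9×10⁴/0.024 = 7.9×10⁵ m/s.

v = 7.9×10⁵ m/s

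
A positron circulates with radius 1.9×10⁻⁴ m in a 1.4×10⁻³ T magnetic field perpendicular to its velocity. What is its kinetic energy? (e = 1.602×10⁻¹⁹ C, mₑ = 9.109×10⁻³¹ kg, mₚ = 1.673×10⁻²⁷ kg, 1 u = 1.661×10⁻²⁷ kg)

KE ≈ 1.0×10⁻²¹ J

v = |q|Br/m, then KE = ½mv² = (qBr)²/(2m).
v = (1.602×10⁻¹⁹)(1.4×10⁻³)(1.9×10⁻⁴)/9.109×10⁻³¹ ≈ 4.678×10⁴ m/s.
KE = ½(9.109×10⁻³¹)(4.678×10⁴)² ≈ 1.0×10⁻²¹ J.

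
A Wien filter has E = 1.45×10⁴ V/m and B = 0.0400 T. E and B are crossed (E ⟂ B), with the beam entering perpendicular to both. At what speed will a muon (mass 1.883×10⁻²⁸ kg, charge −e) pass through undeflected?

v = 3.62×10⁵ m/s

For undeflected motion the electric and magnetic forces balance: qE = qvB.
v = E/B = 1.45×10⁴/0.0400 = 3.62×10⁵ m/s.
The result is independent of the particle's charge and mass.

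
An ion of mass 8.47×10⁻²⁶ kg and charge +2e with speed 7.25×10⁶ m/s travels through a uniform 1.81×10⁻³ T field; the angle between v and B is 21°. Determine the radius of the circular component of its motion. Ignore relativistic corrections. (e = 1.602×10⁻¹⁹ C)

r ≈ 379 m

v⊥ = v sinθ = 7.25×10⁶·sin21° ≈ 2.598×10⁶ m/s.
r = m v⊥/(|q|B) = (8.47×10⁻²⁶)(2.598×10⁶)/((3.204×10⁻¹⁹)(1.81×10⁻³)) ≈ 379 m.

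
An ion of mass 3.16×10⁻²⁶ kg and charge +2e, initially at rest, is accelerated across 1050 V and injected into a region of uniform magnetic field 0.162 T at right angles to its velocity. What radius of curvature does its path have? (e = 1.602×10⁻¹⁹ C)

Acceleration: |q|V = ½mv² ⇒ v = √(2|q|V/m) = √(2·3.204×10⁻¹⁹·1050/3.16×10⁻²⁶) ≈ 1.459×10⁵ m/s.
In the field: r = mv/(|q|B) = (3.16×10⁻²⁶)(1.459×10⁵)/((3.204×10⁻¹⁹)(0.162)) ≈ 0.0888 m.

r ≈ 0.0888 m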